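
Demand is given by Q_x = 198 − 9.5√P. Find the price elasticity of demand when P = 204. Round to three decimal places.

At P = 204, Q_x = 62.3129.
dQ_x/dP = −9.5/(2√P) = −9.5/(2·14.2829).
Point elasticity E = (dQ_x/dP)·(P/Q_x) = -0.3326 × 204/62.3129 ≈ -1.089.
|E| > 1, so demand is elastic at this price.

-1.089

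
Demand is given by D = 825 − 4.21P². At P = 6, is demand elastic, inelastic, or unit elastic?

At P = 6, D = 673.44.
dD/dP = −2·4.21·P = −50.52.
Point elasticity E = (dD/dP)·(P/D) = -50.52 × 6/673.44 ≈ -0.450.
|E| ≈ 0.450 < 1, so demand is inelastic.

inelastic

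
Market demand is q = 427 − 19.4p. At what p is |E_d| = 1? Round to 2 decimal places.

For linear demand q = a − bp, E = −bp/(a − bp). |E| = 1 ⇒ bp = a − bp ⇒ p = a/(2b).
p = 427/(2·19.4) ≈ 11.01.

11.01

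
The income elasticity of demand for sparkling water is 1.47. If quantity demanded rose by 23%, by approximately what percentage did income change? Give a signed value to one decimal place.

%ΔQ ≈ E × %ΔI ⇒ %ΔI = %ΔQ / E = (23%)/(1.47) ≈ 15.6%.

15.6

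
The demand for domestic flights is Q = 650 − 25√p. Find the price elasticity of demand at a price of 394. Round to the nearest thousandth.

At p = 394, Q = 153.7642.
dQ/dp = −25/(2√p) = −25/(2·19.8494).
Point elasticity E = (dQ/dp)·(p/Q) = -0.6297 × 394/153.7642 ≈ -1.614.
|E| > 1, so demand is elastic at this price.

-1.614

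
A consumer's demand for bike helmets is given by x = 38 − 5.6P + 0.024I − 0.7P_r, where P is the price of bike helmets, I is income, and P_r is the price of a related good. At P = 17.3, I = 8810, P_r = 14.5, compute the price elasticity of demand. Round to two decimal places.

Evaluating quantity at (P, I, P_r) gives x = 38 − 5.6(17.3) + 0.024(8810) − 0.7(14.5) = 38 − 96.88 + 211.44 − 10.15 = 142.41.
∂x/∂P = −5.6, so E_p = (−5.6)·(17.3/142.41) ≈ -0.68.
|E_p| < 1: demand is inelastic.

-0.68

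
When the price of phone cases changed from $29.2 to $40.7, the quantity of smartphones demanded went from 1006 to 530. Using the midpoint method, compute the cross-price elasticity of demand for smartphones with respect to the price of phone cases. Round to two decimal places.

%ΔQ_x = (530 − 1006)/[(1006+530)/2] = -476/768 ≈ -0.6198.
%ΔP_y = (40.7 − 29.2)/[(29.2+40.7)/2] ≈ 0.3290.
E_xy = -0.6198/0.3290 ≈ -1.88.
E_xy < 0, so smartphones and phone cases are complements.

-1.88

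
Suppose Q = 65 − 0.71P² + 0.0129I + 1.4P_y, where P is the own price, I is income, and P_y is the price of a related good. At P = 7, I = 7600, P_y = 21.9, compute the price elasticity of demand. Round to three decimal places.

-0.438

First evaluate Q: 65 − 0.71(7)² + 0.0129(7600) + 1.4(21.9) = 65 − 34.79 + 98.04 + 30.66 = 158.91.
∂Q/∂P = −2·0.71·P = -9.94, so E_p = -9.94·(7/158.91) ≈ -0.438.
|E_p| < 1: demand is inelastic.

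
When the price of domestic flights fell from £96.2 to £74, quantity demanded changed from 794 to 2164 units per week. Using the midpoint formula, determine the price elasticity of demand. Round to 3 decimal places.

-3.551

%Δq = (2164 − 794)/[(794 + 2164)/2] = 1370/1479 ≈ 0.9263.
%Δp = (74 − 96.2)/[(96.2 + 74)/2] = -22.2/85.1 ≈ -0.2609.
Arc elasticity E = %Δq/%Δp ≈ 0.9263/-0.2609 ≈ -3.551.
|E| > 1: demand is elastic over this range.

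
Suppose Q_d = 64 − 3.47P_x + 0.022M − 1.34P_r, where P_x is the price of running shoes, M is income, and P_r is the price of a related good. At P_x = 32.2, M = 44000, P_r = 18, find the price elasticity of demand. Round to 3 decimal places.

-0.125

Q_d = 64 − 3.47(32.2) + 0.022(44000) − 1.34(18) = 64 − 111.734 + 968 − 24.12 = 896.146.
∂Q_d/∂P_x = −3.47, so E_p = (−3.47)·(32.2/896.146) ≈ -0.125.
|E_p| < 1: demand is inelastic.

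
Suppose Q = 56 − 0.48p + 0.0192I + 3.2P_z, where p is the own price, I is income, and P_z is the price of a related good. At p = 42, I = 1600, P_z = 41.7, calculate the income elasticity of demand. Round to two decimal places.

0.15

First evaluate Q: 56 − 0.48(42) + 0.0192(1600) + 3.2(41.7) = 56 − 20.16 + 30.72 + 133.44 = 200.
∂Q/∂I = +0.0192, so E_I = 0.0192·(1600/200) ≈ 0.15.
E_I ∈ (0,1): normal good (necessity).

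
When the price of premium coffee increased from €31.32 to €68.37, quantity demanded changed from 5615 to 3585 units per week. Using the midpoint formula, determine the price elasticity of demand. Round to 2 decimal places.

-0.59

%ΔQ = (3585 − 5615)/[(5615 + 3585)/2] = -2030/4600 ≈ -0.4413.
%ΔP = (68.37 − 31.32)/[(31.32 + 68.37)/2] = 37.05/49.845 ≈ 0.7433.
Arc elasticity E = %ΔQ/%ΔP ≈ -0.4413/0.7433 ≈ -0.59.
|E| < 1: demand is inelastic over this range.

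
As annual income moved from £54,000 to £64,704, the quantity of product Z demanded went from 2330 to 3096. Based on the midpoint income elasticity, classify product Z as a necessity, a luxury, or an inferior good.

luxury

%ΔQ = (3096 − 2330)/[(2330+3096)/2] = 766/2713 ≈ 0.2823.
%ΔI = (64,704 − 54,000)/[(54,000+64,704)/2] = 10704/59352 ≈ 0.1803.
E_I = %ΔQ/%ΔI ≈ 1.566.
E_I > 1: normal good (luxury).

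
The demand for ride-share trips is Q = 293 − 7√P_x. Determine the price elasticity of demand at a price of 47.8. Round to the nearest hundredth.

-0.10

At P_x = 47.8, Q = 244.6037.
dQ/dP_x = −7/(2√P_x) = −7/(2·6.9138).
Point elasticity E = (dQ/dP_x)·(P_x/Q) = -0.5062 × 47.8/244.6037 ≈ -0.10.
|E| < 1, so demand is inelastic at this price.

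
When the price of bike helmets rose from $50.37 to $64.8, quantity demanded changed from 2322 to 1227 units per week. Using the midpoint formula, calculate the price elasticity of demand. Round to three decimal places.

%ΔQ = (1227 − 2322)/[(2322 + 1227)/2] = -1095/1774.5 ≈ -0.6171.
%ΔP = (64.8 − 50.37)/[(50.37 + 64.8)/2] = 14.43/57.585 ≈ 0.2506.
Arc elasticity E = %ΔQ/%ΔP ≈ -0.6171/0.2506 ≈ -2.463.
|E| > 1: demand is elastic over this range.

-2.463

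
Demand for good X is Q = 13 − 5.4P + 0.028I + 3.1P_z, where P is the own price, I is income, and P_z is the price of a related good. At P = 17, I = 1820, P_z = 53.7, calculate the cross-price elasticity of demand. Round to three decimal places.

1.201

First evaluate Q: 13 − 5.4(17) + 0.028(1820) + 3.1(53.7) = 13 − 91.8 + 50.96 + 166.47 = 138.63.
∂Q/∂P_z = +3.1, so E_xy = 3.1·(53.7/138.63) ≈ 1.201.
E_xy > 0: the goods are substitutes.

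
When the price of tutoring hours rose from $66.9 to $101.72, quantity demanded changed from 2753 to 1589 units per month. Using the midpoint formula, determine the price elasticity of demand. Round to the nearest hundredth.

-1.30

%ΔQ = (1589 − 2753)/[(2753 + 1589)/2] = -1164/2171 ≈ -0.5362.
%ΔP = (101.72 − 66.9)/[(66.9 + 101.72)/2] = 34.82/84.31 ≈ 0.4130.
Arc elasticity E = %ΔQ/%ΔP ≈ -0.5362/0.4130 ≈ -1.30.
|E| > 1: demand is elastic over this range.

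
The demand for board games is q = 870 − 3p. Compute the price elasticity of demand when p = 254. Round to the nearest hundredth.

-7.06

At p = 254, q = 108.
dq/dp = −3.
Point elasticity E = (dq/dp)·(p/q) = -3 × 254/108 ≈ -7.06.
|E| > 1, so demand is elastic at this price.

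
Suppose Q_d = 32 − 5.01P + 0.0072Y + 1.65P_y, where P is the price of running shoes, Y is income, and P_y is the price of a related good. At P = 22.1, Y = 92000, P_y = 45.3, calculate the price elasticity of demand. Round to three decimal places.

Substituting, Q_d = 32 − 5.01(22.1) + 0.0072(92000) + 1.65(45.3) = 32 − 110.721 + 662.4 + 74.745 = 658.424.
∂Q_d/∂P = −5.01, so E_p = (−5.01)·(22.1/658.424) ≈ -0.168.
|E_p| < 1: demand is inelastic.

-0.168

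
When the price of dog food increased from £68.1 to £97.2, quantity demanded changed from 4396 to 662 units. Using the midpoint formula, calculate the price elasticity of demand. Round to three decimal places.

%ΔQ = (662 − 4396)/[(4396 + 662)/2] = -3734/2529 ≈ -1.4765.
%Δp = (97.2 − 68.1)/[(68.1 + 97.2)/2] = 29.1/82.65 ≈ 0.3521.
Arc elasticity E = %ΔQ/%Δp ≈ -1.4765/0.3521 ≈ -4.193.
|E| > 1: demand is elastic over this range.

-4.193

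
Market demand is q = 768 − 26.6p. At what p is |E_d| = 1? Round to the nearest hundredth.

14.44

For linear demand q = a − bp, E = −bp/(a − bp). |E| = 1 ⇒ bp = a − bp ⇒ p = a/(2b).
p = 768/(2·26.6) ≈ 14.44.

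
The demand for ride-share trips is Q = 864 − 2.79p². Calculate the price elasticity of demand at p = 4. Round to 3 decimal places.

At p = 4, Q = 819.36.
dQ/dp = −2·2.79·p = −22.32.
Point elasticity E = (dQ/dp)·(p/Q) = -22.32 × 4/819.36 ≈ -0.109.
|E| < 1, so demand is inelastic at this price.

-0.109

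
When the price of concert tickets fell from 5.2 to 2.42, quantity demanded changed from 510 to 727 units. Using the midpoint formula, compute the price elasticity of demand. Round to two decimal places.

-0.48

%Δq = (727 − 510)/[(510 + 727)/2] = 217/618.5 ≈ 0.3508.
%ΔP = (2.42 − 5.2)/[(5.2 + 2.42)/2] = -2.78/3.81 ≈ -0.7297.
Arc elasticity E = %Δq/%ΔP ≈ 0.3508/-0.7297 ≈ -0.48.
|E| < 1: demand is inelastic over this range.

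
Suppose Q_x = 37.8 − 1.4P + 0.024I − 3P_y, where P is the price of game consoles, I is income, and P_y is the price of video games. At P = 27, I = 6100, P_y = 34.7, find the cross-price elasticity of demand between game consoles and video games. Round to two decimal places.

At the given point, Q_x = 37.8 − 1.4(27) + 0.024(6100) − 3(34.7) = 37.8 − 37.8 + 146.4 − 104.1 = 42.3.
∂Q_x/∂P_y = −3, so E_xy = -3·(34.7/42.3) ≈ -2.46.
E_xy < 0: the goods are complements.

-2.46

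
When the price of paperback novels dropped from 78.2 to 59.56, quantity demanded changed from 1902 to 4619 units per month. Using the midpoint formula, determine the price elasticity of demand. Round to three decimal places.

-3.079

%Δq = (4619 − 1902)/[(1902 + 4619)/2] = 2717/3260.5 ≈ 0.8333.
%ΔP = (59.56 − 78.2)/[(78.2 + 59.56)/2] = -18.64/68.88 ≈ -0.2706.
Arc elasticity E = %Δq/%ΔP ≈ 0.8333/-0.2706 ≈ -3.079.
|E| > 1: demand is elastic over this range.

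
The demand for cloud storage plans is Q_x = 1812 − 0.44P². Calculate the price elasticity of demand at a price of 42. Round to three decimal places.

At P = 42, Q_x = 1035.84.
dQ_x/dP = −2·0.44·P = −36.96.
Point elasticity E = (dQ_x/dP)·(P/Q_x) = -36.96 × 42/1035.84 ≈ -1.499.
|E| > 1, so demand is elastic at this price.

-1.499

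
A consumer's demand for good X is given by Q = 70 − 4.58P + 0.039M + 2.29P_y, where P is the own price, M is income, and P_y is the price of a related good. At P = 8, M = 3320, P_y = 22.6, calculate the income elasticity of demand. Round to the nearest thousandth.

0.603

Evaluating quantity at (P, M, P_y) gives Q = 70 − 4.58(8) + 0.039(3320) + 2.29(22.6) = 70 − 36.64 + 129.48 + 51.754 = 214.594.
∂Q/∂M = +0.039, so E_I = 0.039·(3320/214.594) ≈ 0.603.
E_I ∈ (0,1): normal good (necessity).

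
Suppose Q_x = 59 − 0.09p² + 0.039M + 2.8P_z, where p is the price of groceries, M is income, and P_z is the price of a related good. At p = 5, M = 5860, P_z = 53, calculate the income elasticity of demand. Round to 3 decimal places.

Evaluating quantity at (p, M, P_z) gives Q_x = 59 − 0.09(5)² + 0.039(5860) + 2.8(53) = 59 − 2.25 + 228.54 + 148.4 = 433.69.
∂Q_x/∂M = +0.039, so E_I = 0.039·(5860/433.69) ≈ 0.527.
E_I ∈ (0,1): normal good (necessity).

0.527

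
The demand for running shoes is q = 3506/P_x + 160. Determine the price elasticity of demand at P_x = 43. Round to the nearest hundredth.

At P_x = 43, q = 241.5349.
dq/dP_x = −3506/P_x² = −1.8962.
Point elasticity E = (dq/dP_x)·(P_x/q) = -1.8962 × 43/241.5349 ≈ -0.34.
|E| < 1, so demand is inelastic at this price.

-0.34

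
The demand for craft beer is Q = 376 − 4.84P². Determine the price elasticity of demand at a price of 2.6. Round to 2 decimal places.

-0.19

At P = 2.6, Q = 343.2816.
dQ/dP = −2·4.84·P = −25.168.
Point elasticity E = (dQ/dP)·(P/Q) = -25.168 × 2.6/343.2816 ≈ -0.19.
|E| < 1, so demand is inelastic at this price.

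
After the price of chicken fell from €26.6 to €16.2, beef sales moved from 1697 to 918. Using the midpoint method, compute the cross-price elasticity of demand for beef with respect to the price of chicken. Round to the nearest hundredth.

%ΔQ_x = (918 − 1697)/[(1697+918)/2] = -779/1307.5 ≈ -0.5958.
%ΔP_y = (16.2 − 26.6)/[(26.6+16.2)/2] ≈ -0.4860.
E_xy = -0.5958/-0.4860 ≈ 1.23.
E_xy > 0, so beef and chicken are substitutes.

1.23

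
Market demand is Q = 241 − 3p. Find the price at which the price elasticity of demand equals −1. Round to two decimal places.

For linear demand Q = a − bp, E = −bp/(a − bp). |E| = 1 ⇒ bp = a − bp ⇒ p = a/(2b).
p = 241/(2·3) ≈ 40.17.

40.17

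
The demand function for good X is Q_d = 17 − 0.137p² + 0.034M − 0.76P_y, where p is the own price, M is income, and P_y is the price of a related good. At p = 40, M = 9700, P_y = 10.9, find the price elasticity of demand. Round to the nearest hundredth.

-3.67

Substituting, Q_d = 17 − 0.137(40)² + 0.034(9700) − 0.76(10.9) = 17 − 219.2 + 329.8 − 8.284 = 119.316.
∂Q_d/∂p = −2·0.137·p = -10.96, so E_p = -10.96·(40/119.316) ≈ -3.67.
|E_p| > 1: demand is elastic.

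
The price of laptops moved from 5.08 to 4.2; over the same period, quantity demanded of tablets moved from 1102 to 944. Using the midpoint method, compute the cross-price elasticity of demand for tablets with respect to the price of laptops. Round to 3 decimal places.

0.814

%ΔQ_x = (944 − 1102)/[(1102+944)/2] = -158/1023 ≈ -0.1544.
%ΔP_y = (4.2 − 5.08)/[(5.08+4.2)/2] ≈ -0.1897.
E_xy = -0.1544/-0.1897 ≈ 0.814.
E_xy > 0, so tablets and laptops are substitutes.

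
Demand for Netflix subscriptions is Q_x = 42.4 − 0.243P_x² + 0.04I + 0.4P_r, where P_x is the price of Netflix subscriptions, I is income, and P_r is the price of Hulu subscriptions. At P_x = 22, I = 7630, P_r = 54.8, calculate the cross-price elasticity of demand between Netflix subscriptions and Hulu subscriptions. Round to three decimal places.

0.087

At the given point, Q_x = 42.4 − 0.243(22)² + 0.04(7630) + 0.4(54.8) = 42.4 − 117.612 + 305.2 + 21.92 = 251.908.
∂Q_x/∂P_r = +0.4, so E_xy = 0.4·(54.8/251.908) ≈ 0.087.
E_xy > 0: the goods are substitutes.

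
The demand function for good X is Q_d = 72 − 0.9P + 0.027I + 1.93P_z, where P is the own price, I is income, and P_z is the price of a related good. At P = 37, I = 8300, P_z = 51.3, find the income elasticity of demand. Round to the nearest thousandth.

Q_d = 72 − 0.9(37) + 0.027(8300) + 1.93(51.3) = 72 − 33.3 + 224.1 + 99.009 = 361.809.
∂Q_d/∂I = +0.027, so E_I = 0.027·(8300/361.809) ≈ 0.619.
E_I ∈ (0,1): normal good (necessity).

0.619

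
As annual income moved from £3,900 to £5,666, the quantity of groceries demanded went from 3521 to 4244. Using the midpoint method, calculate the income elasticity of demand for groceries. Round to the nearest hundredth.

0.50

%ΔQ = (4244 − 3521)/[(3521+4244)/2] = 723/3882.5 ≈ 0.1862.
%ΔM = (5,666 − 3,900)/[(3,900+5,666)/2] = 1766/4783 ≈ 0.3692.
E_I = %ΔQ/%ΔM ≈ 0.50.
E_I ∈ (0,1): normal good (necessity).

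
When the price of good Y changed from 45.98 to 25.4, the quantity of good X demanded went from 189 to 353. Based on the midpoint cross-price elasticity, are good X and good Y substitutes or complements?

%ΔQ_x = (353 − 189)/[(189+353)/2] = 164/271 ≈ 0.6052.
%ΔP_y = (25.4 − 45.98)/[(45.98+25.4)/2] ≈ -0.5766.
E_xy = 0.6052/-0.5766 ≈ -1.049.
E_xy < 0, so the goods are complements.

complements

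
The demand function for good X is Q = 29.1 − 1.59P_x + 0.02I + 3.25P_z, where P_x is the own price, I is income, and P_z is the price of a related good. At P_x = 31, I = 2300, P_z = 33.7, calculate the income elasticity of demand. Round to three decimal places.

0.340

At the given point, Q = 29.1 − 1.59(31) + 0.02(2300) + 3.25(33.7) = 29.1 − 49.29 + 46 + 109.525 = 135.335.
∂Q/∂I = +0.02, so E_I = 0.02·(2300/135.335) ≈ 0.340.
E_I ∈ (0,1): normal good (necessity).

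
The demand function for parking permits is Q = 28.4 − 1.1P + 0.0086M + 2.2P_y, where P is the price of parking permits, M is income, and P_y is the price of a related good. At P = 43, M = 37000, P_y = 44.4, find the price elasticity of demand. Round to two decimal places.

-0.12

Evaluating quantity at (P, M, P_y) gives Q = 28.4 − 1.1(43) + 0.0086(37000) + 2.2(44.4) = 28.4 − 47.3 + 318.2 + 97.68 = 396.98.
∂Q/∂P = −1.1, so E_p = (−1.1)·(43/396.98) ≈ -0.12.
|E_p| < 1: demand is inelastic.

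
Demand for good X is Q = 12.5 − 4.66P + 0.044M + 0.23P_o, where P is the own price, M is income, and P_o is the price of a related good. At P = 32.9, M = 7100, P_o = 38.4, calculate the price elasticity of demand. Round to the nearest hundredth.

-0.85

At the given point, Q = 12.5 − 4.66(32.9) + 0.044(7100) + 0.23(38.4) = 12.5 − 153.314 + 312.4 + 8.832 = 180.418.
∂Q/∂P = −4.66, so E_p = (−4.66)·(32.9/180.418) ≈ -0.85.
|E_p| < 1: demand is inelastic.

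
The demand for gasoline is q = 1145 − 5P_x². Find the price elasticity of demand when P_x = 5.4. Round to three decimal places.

-0.292

At P_x = 5.4, q = 999.2.
dq/dP_x = −2·5·P_x = −54.
Point elasticity E = (dq/dP_x)·(P_x/q) = -54 × 5.4/999.2 ≈ -0.292.
|E| < 1, so demand is inelastic at this price.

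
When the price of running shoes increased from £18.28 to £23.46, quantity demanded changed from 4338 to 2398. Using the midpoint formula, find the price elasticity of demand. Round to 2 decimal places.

-2.32

%ΔQ = (2398 − 4338)/[(4338 + 2398)/2] = -1940/3368 ≈ -0.5760.
%Δp = (23.46 − 18.28)/[(18.28 + 23.46)/2] = 5.18/20.87 ≈ 0.2482.
Arc elasticity E = %ΔQ/%Δp ≈ -0.5760/0.2482 ≈ -2.32.
|E| > 1: demand is elastic over this range.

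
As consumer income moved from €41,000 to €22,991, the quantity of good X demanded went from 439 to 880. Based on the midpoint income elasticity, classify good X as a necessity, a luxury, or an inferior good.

%ΔQ = (880 − 439)/[(439+880)/2] = 441/659.5 ≈ 0.6687.
%ΔI = (22,991 − 41,000)/[(41,000+22,991)/2] = -18009/31995.5 ≈ -0.5629.
E_I = %ΔQ/%ΔI ≈ -1.188.
E_I < 0: inferior good.

inferior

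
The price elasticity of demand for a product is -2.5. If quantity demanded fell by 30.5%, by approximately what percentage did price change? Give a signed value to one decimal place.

%ΔQ ≈ E × %ΔP ⇒ %ΔP = %ΔQ / E = (-30.5%)/(-2.5) = 12.2%.

12.2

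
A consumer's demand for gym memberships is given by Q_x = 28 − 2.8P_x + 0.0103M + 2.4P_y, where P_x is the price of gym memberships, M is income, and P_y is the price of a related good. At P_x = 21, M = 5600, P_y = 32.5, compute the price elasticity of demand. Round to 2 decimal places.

At the given point, Q_x = 28 − 2.8(21) + 0.0103(5600) + 2.4(32.5) = 28 − 58.8 + 57.68 + 78 = 104.88.
∂Q_x/∂P_x = −2.8, so E_p = (−2.8)·(21/104.88) ≈ -0.56.
|E_p| < 1: demand is inelastic.

-0.56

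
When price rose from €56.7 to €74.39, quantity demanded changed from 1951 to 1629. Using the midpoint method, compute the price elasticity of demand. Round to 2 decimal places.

%ΔQ = (1629 − 1951)/[(1951 + 1629)/2] = -322/1790 ≈ -0.1799.
%Δp = (74.39 − 56.7)/[(56.7 + 74.39)/2] = 17.69/65.545 ≈ 0.2699.
Arc elasticity E = %ΔQ/%Δp ≈ -0.1799/0.2699 ≈ -0.67.
|E| < 1: demand is inelastic over this range.

-0.67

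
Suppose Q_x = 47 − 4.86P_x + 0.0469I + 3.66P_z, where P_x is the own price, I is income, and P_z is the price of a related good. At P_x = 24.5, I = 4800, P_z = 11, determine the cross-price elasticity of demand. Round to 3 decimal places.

0.208

First evaluate Q_x: 47 − 4.86(24.5) + 0.0469(4800) + 3.66(11) = 47 − 119.07 + 225.12 + 40.26 = 193.31.
∂Q_x/∂P_z = +3.66, so E_xy = 3.66·(11/193.31) ≈ 0.208.
E_xy > 0: the goods are substitutes.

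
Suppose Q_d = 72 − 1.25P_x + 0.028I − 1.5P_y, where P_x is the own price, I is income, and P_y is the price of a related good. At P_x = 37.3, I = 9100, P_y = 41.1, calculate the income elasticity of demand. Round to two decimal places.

Q_d = 72 − 1.25(37.3) + 0.028(9100) − 1.5(41.1) = 72 − 46.625 + 254.8 − 61.65 = 218.525.
∂Q_d/∂I = +0.028, so E_I = 0.028·(9100/218.525) ≈ 1.17.
E_I > 1: normal good (luxury).

1.17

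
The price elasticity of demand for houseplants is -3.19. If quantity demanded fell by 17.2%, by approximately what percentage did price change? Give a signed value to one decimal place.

%ΔQ ≈ E × %ΔP ⇒ %ΔP = %ΔQ / E = (-17.2%)/(-3.19) ≈ 5.4%.

5.4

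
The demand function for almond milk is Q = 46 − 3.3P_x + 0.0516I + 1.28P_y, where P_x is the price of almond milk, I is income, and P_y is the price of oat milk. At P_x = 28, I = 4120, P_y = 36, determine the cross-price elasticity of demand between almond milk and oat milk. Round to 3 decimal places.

0.217

Substituting, Q = 46 − 3.3(28) + 0.0516(4120) + 1.28(36) = 46 − 92.4 + 212.592 + 46.08 = 212.272.
∂Q/∂P_y = +1.28, so E_xy = 1.28·(36/212.272) ≈ 0.217.
E_xy > 0: the goods are substitutes.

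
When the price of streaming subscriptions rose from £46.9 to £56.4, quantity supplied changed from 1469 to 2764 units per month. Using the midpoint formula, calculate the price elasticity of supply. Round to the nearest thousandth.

%ΔQ = (2764 − 1469)/[(1469 + 2764)/2] = 1295/2116.5 ≈ 0.6119.
%Δp = (56.4 − 46.9)/[(46.9 + 56.4)/2] = 9.5/51.65 ≈ 0.1839.
Arc elasticity E = %ΔQ/%Δp ≈ 0.6119/0.1839 ≈ 3.327.
|E| > 1: supply is elastic over this range.

3.327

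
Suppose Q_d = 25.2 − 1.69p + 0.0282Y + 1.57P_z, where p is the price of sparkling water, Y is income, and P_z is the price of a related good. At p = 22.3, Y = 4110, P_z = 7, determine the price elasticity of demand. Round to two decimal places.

Evaluating quantity at (p, Y, P_z) gives Q_d = 25.2 − 1.69(22.3) + 0.0282(4110) + 1.57(7) = 25.2 − 37.687 + 115.902 + 10.99 = 114.405.
∂Q_d/∂p = −1.69, so E_p = (−1.69)·(22.3/114.405) ≈ -0.33.
|E_p| < 1: demand is inelastic.

-0.33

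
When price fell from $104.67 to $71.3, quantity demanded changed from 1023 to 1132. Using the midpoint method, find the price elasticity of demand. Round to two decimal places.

-0.27

%Δq = (1132 − 1023)/[(1023 + 1132)/2] = 109/1077.5 ≈ 0.1012.
%Δp = (71.3 − 104.67)/[(104.67 + 71.3)/2] = -33.37/87.985 ≈ -0.3793.
Arc elasticity E = %Δq/%Δp ≈ 0.1012/-0.3793 ≈ -0.27.
|E| < 1: demand is inelastic over this range.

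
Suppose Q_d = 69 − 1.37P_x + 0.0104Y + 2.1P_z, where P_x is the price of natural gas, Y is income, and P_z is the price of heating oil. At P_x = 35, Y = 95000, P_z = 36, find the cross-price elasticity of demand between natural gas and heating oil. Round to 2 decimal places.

Evaluating quantity at (P_x, Y, P_z) gives Q_d = 69 − 1.37(35) + 0.0104(95000) + 2.1(36) = 69 − 47.95 + 988 + 75.6 = 1084.65.
∂Q_d/∂P_z = +2.1, so E_xy = 2.1·(36/1084.65) ≈ 0.07.
E_xy > 0: the goods are substitutes.

0.07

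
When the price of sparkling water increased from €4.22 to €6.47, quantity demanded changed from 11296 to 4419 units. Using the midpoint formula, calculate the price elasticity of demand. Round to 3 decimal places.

%ΔQ = (4419 − 11296)/[(11296 + 4419)/2] = -6877/7857.5 ≈ -0.8752.
%ΔP = (6.47 − 4.22)/[(4.22 + 6.47)/2] = 2.25/5.345 ≈ 0.4210.
Arc elasticity E = %ΔQ/%ΔP ≈ -0.8752/0.4210 ≈ -2.079.
|E| > 1: demand is elastic over this range.

-2.079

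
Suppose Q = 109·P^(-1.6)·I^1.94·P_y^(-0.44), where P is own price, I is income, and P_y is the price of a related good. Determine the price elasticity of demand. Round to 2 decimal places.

For a Cobb–Douglas (constant-elasticity) form Q = A·P^α·…, the elasticity with respect to P equals the exponent α at every point.
Here the exponent on P is -1.6, so the price elasticity of demand is -1.60.

-1.60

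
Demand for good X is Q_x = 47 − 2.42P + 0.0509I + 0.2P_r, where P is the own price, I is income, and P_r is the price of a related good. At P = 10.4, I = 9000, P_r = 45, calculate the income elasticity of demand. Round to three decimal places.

Q_x = 47 − 2.42(10.4) + 0.0509(9000) + 0.2(45) = 47 − 25.168 + 458.1 + 9 = 488.932.
∂Q_x/∂I = +0.0509, so E_I = 0.0509·(9000/488.932) ≈ 0.937.
E_I ∈ (0,1): normal good (necessity).

0.937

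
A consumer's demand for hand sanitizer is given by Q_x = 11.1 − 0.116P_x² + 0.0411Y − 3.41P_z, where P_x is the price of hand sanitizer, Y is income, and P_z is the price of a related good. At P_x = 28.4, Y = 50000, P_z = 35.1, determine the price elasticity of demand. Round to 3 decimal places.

-0.101

At the given point, Q_x = 11.1 − 0.116(28.4)² + 0.0411(50000) − 3.41(35.1) = 11.1 − 93.561 + 2055 − 119.691 = 1852.848.
∂Q_x/∂P_x = −2·0.116·P_x = -6.5888, so E_p = -6.5888·(28.4/1852.848) ≈ -0.101.
|E_p| < 1: demand is inelastic.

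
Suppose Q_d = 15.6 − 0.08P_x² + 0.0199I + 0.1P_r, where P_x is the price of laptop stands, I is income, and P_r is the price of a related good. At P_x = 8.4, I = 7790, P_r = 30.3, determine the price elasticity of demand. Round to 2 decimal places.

-0.07

Evaluating quantity at (P_x, I, P_r) gives Q_d = 15.6 − 0.08(8.4)² + 0.0199(7790) + 0.1(30.3) = 15.6 − 5.6448 + 155.021 + 3.03 = 168.0062.
∂Q_d/∂P_x = −2·0.08·P_x = -1.344, so E_p = -1.344·(8.4/168.0062) ≈ -0.07.
|E_p| < 1: demand is inelastic.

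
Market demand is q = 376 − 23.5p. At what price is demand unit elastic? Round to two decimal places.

For linear demand q = a − bp, E = −bp/(a − bp). |E| = 1 ⇒ bp = a − bp ⇒ p = a/(2b).
p = 376/(2·23.5) = 8.00.

8.00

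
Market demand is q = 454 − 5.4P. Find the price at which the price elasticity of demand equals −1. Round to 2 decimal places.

For linear demand q = a − bP, E = −bP/(a − bP). |E| = 1 ⇒ bP = a − bP ⇒ P = a/(2b).
P = 454/(2·5.4) ≈ 42.04.

42.04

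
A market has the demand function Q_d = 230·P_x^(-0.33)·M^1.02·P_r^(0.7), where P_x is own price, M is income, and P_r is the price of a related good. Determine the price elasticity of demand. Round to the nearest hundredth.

-0.33

For a Cobb–Douglas (constant-elasticity) form Q_d = A·P_x^α·…, the elasticity with respect to P_x equals the exponent α at every point.
Here the exponent on P_x is -0.33, so the price elasticity of demand is -0.33.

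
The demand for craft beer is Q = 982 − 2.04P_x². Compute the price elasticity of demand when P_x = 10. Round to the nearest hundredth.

At P_x = 10, Q = 778.
dQ/dP_x = −2·2.04·P_x = −40.8.
Point elasticity E = (dQ/dP_x)·(P_x/Q) = -40.8 × 10/778 ≈ -0.52.
|E| < 1, so demand is inelastic at this price.

-0.52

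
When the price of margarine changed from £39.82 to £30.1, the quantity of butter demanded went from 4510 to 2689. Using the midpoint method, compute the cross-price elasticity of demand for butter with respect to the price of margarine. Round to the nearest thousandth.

1.820

%ΔQ_x = (2689 − 4510)/[(4510+2689)/2] = -1821/3599.5 ≈ -0.5059.
%ΔP_y = (30.1 − 39.82)/[(39.82+30.1)/2] ≈ -0.2780.
E_xy = -0.5059/-0.2780 ≈ 1.820.
E_xy > 0, so butter and margarine are substitutes.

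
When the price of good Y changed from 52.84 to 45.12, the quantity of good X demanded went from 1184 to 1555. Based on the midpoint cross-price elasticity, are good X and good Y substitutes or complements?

%ΔQ_x = (1555 − 1184)/[(1184+1555)/2] = 371/1369.5 ≈ 0.2709.
%ΔP_y = (45.12 − 52.84)/[(52.84+45.12)/2] ≈ -0.1576.
E_xy = 0.2709/-0.1576 ≈ -1.719.
E_xy < 0, so the goods are complements.

complements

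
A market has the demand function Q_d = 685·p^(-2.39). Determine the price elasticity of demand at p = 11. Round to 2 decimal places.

-2.39

For a Cobb–Douglas (constant-elasticity) form Q_d = A·p^α·…, the elasticity with respect to p equals the exponent α at every point.
Here the exponent on p is -2.39, so the price elasticity of demand is -2.39.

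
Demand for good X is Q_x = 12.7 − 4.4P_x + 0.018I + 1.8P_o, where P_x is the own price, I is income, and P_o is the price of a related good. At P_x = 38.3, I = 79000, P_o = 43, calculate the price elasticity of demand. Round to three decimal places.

At the given point, Q_x = 12.7 − 4.4(38.3) + 0.018(79000) + 1.8(43) = 12.7 − 168.52 + 1422 + 77.4 = 1343.58.
∂Q_x/∂P_x = −4.4, so E_p = (−4.4)·(38.3/1343.58) ≈ -0.125.
|E_p| < 1: demand is inelastic.

-0.125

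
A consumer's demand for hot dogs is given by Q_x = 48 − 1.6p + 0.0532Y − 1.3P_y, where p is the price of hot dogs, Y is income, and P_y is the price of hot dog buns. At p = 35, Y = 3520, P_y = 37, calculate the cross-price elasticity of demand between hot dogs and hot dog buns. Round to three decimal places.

Q_x = 48 − 1.6(35) + 0.0532(3520) − 1.3(37) = 48 − 56 + 187.264 − 48.1 = 131.164.
∂Q_x/∂P_y = −1.3, so E_xy = -1.3·(37/131.164) ≈ -0.367.
E_xy < 0: the goods are complements.

-0.367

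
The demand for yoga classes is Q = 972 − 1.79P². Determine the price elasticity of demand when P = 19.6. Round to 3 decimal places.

-4.837

At P = 19.6, Q = 284.3536.
dQ/dP = −2·1.79·P = −70.168.
Point elasticity E = (dQ/dP)·(P/Q) = -70.168 × 19.6/284.3536 ≈ -4.837.
|E| > 1, so demand is elastic at this price.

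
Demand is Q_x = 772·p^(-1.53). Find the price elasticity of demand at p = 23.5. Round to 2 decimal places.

For a Cobb–Douglas (constant-elasticity) form Q_x = A·p^α·…, the elasticity with respect to p equals the exponent α at every point.
Here the exponent on p is -1.53, so the price elasticity of demand is -1.53.

-1.53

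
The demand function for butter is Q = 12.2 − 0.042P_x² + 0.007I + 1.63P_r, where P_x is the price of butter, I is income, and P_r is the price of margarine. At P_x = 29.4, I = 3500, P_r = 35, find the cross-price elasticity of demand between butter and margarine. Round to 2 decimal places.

Q = 12.2 − 0.042(29.4)² + 0.007(3500) + 1.63(35) = 12.2 − 36.3031 + 24.5 + 57.05 = 57.4469.
∂Q/∂P_r = +1.63, so E_xy = 1.63·(35/57.4469) ≈ 0.99.
E_xy > 0: the goods are substitutes.

0.99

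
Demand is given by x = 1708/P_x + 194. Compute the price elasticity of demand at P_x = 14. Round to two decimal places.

-0.39

At P_x = 14, x = 316.
dx/dP_x = −1708/P_x² = −8.7143.
Point elasticity E = (dx/dP_x)·(P_x/x) = -8.7143 × 14/316 ≈ -0.39.
|E| < 1, so demand is inelastic at this price.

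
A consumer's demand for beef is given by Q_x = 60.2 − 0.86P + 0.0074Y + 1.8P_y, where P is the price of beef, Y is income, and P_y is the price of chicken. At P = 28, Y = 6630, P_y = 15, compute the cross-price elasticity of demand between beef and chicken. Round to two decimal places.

0.24

First evaluate Q_x: 60.2 − 0.86(28) + 0.0074(6630) + 1.8(15) = 60.2 − 24.08 + 49.062 + 27 = 112.182.
∂Q_x/∂P_y = +1.8, so E_xy = 1.8·(15/112.182) ≈ 0.24.
E_xy > 0: the goods are substitutes.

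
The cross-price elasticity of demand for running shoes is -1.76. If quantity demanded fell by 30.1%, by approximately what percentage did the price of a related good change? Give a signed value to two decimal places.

17.10

%ΔQ ≈ E × %ΔP_y ⇒ %ΔP_y = %ΔQ / E = (-30.1%)/(-1.76) ≈ 17.10%.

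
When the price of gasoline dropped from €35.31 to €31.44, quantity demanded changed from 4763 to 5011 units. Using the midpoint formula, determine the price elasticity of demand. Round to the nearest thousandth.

-0.438

%ΔQ = (5011 − 4763)/[(4763 + 5011)/2] = 248/4887 ≈ 0.0507.
%Δp = (31.44 − 35.31)/[(35.31 + 31.44)/2] = -3.87/33.375 ≈ -0.1160.
Arc elasticity E = %ΔQ/%Δp ≈ 0.0507/-0.1160 ≈ -0.438.
|E| < 1: demand is inelastic over this range.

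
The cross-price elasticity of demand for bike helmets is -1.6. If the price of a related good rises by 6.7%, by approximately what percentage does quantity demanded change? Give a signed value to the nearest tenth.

%ΔQ ≈ E × %ΔP_y = (-1.6) × (6.7%) ≈ -10.7%.

-10.7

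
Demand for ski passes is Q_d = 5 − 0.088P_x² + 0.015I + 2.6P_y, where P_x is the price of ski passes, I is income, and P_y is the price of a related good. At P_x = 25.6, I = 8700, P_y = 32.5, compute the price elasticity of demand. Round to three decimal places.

-0.711

First evaluate Q_d: 5 − 0.088(25.6)² + 0.015(8700) + 2.6(32.5) = 5 − 57.6717 + 130.5 + 84.5 = 162.3283.
∂Q_d/∂P_x = −2·0.088·P_x = -4.5056, so E_p = -4.5056·(25.6/162.3283) ≈ -0.711.
|E_p| < 1: demand is inelastic.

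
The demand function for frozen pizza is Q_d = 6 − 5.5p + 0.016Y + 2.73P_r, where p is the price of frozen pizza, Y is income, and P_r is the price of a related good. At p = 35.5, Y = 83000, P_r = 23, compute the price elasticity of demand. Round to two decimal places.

Substituting, Q_d = 6 − 5.5(35.5) + 0.016(83000) + 2.73(23) = 6 − 195.25 + 1328 + 62.79 = 1201.54.
∂Q_d/∂p = −5.5, so E_p = (−5.5)·(35.5/1201.54) ≈ -0.16.
|E_p| < 1: demand is inelastic.

-0.16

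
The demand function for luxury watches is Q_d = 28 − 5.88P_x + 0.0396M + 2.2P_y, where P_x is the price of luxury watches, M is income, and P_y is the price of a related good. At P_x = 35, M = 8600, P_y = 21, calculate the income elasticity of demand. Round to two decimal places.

Evaluating quantity at (P_x, M, P_y) gives Q_d = 28 − 5.88(35) + 0.0396(8600) + 2.2(21) = 28 − 205.8 + 340.56 + 46.2 = 208.96.
∂Q_d/∂M = +0.0396, so E_I = 0.0396·(8600/208.96) ≈ 1.63.
E_I > 1: normal good (luxury).

1.63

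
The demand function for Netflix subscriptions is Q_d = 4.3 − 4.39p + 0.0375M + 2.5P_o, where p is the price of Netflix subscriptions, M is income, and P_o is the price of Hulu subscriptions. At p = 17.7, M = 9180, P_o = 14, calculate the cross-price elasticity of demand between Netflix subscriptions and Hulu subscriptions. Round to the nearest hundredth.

Substituting, Q_d = 4.3 − 4.39(17.7) + 0.0375(9180) + 2.5(14) = 4.3 − 77.703 + 344.25 + 35 = 305.847.
∂Q_d/∂P_o = +2.5, so E_xy = 2.5·(14/305.847) ≈ 0.11.
E_xy > 0: the goods are substitutes.

0.11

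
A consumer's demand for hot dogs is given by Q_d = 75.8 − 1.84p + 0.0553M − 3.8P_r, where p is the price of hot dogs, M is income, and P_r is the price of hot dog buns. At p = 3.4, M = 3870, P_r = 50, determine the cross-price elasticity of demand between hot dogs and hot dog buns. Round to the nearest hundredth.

Evaluating quantity at (p, M, P_r) gives Q_d = 75.8 − 1.84(3.4) + 0.0553(3870) − 3.8(50) = 75.8 − 6.256 + 214.011 − 190 = 93.555.
∂Q_d/∂P_r = −3.8, so E_xy = -3.8·(50/93.555) ≈ -2.03.
E_xy < 0: the goods are complements.

-2.03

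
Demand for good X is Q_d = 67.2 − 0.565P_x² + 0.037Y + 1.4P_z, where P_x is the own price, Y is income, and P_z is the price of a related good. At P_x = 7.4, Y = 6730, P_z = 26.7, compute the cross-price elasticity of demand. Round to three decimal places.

0.116

First evaluate Q_d: 67.2 − 0.565(7.4)² + 0.037(6730) + 1.4(26.7) = 67.2 − 30.9394 + 249.01 + 37.38 = 322.6506.
∂Q_d/∂P_z = +1.4, so E_xy = 1.4·(26.7/322.6506) ≈ 0.116.
E_xy > 0: the goods are substitutes.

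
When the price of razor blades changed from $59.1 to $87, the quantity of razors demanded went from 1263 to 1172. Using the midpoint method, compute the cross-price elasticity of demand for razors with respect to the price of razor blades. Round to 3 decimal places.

%ΔQ_x = (1172 − 1263)/[(1263+1172)/2] = -91/1217.5 ≈ -0.0747.
%ΔP_y = (87 − 59.1)/[(59.1+87)/2] ≈ 0.3819.
E_xy = -0.0747/0.3819 ≈ -0.196.
E_xy < 0, so razors and razor blades are complements.

-0.196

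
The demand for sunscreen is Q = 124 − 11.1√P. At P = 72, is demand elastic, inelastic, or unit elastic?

At P = 72, Q = 29.8134.
dQ/dP = −11.1/(2√P) = −11.1/(2·8.4853).
Point elasticity E = (dQ/dP)·(P/Q) = -0.6541 × 72/29.8134 ≈ -1.580.
|E| ≈ 1.580 > 1, so demand is elastic.

elastic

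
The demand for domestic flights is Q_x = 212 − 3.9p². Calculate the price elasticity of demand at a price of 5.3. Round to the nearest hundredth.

-2.14

At p = 5.3, Q_x = 102.449.
dQ_x/dp = −2·3.9·p = −41.34.
Point elasticity E = (dQ_x/dp)·(p/Q_x) = -41.34 × 5.3/102.449 ≈ -2.14.
|E| > 1, so demand is elastic at this price.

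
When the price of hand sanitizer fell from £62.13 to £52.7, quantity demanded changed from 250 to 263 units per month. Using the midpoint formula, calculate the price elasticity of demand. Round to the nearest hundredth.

%Δq = (263 − 250)/[(250 + 263)/2] = 13/256.5 ≈ 0.0507.
%Δp = (52.7 − 62.13)/[(62.13 + 52.7)/2] = -9.43/57.415 ≈ -0.1642.
Arc elasticity E = %Δq/%Δp ≈ 0.0507/-0.1642 ≈ -0.31.
|E| < 1: demand is inelastic over this range.

-0.31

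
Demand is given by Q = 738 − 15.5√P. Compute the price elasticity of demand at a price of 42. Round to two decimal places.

At P = 42, Q = 637.5485.
dQ/dP = −15.5/(2√P) = −15.5/(2·6.4807).
Point elasticity E = (dQ/dP)·(P/Q) = -1.1959 × 42/637.5485 ≈ -0.08.
|E| < 1, so demand is inelastic at this price.

-0.08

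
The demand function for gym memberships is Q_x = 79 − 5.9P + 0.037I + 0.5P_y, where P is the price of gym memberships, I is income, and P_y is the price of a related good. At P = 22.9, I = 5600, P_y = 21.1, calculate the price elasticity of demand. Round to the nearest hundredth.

At the given point, Q_x = 79 − 5.9(22.9) + 0.037(5600) + 0.5(21.1) = 79 − 135.11 + 207.2 + 10.55 = 161.64.
∂Q_x/∂P = −5.9, so E_p = (−5.9)·(22.9/161.64) ≈ -0.84.
|E_p| < 1: demand is inelastic.

-0.84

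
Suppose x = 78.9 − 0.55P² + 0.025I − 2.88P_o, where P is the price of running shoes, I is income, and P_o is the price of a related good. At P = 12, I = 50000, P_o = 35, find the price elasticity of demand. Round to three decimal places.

Evaluating quantity at (P, I, P_o) gives x = 78.9 − 0.55(12)² + 0.025(50000) − 2.88(35) = 78.9 − 79.2 + 1250 − 100.8 = 1148.9.
∂x/∂P = −2·0.55·P = -13.2, so E_p = -13.2·(12/1148.9) ≈ -0.138.
|E_p| < 1: demand is inelastic.

-0.138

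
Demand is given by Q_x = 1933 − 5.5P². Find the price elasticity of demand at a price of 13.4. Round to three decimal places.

-2.089

At P = 13.4, Q_x = 945.42.
dQ_x/dP = −2·5.5·P = −147.4.
Point elasticity E = (dQ_x/dP)·(P/Q_x) = -147.4 × 13.4/945.42 ≈ -2.089.
|E| > 1, so demand is elastic at this price.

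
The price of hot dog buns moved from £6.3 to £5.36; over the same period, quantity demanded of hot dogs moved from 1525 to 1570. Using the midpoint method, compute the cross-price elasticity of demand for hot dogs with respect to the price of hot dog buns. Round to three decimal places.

%ΔQ_x = (1570 − 1525)/[(1525+1570)/2] = 45/1547.5 ≈ 0.0291.
%ΔP_y = (5.36 − 6.3)/[(6.3+5.36)/2] ≈ -0.1612.
E_xy = 0.0291/-0.1612 ≈ -0.180.
E_xy < 0, so hot dogs and hot dog buns are complements.

-0.180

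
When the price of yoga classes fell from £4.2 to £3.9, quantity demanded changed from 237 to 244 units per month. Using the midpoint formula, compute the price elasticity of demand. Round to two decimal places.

%Δq = (244 − 237)/[(237 + 244)/2] = 7/240.5 ≈ 0.0291.
%ΔP = (3.9 − 4.2)/[(4.2 + 3.9)/2] = -0.3/4.05 ≈ -0.0741.
Arc elasticity E = %Δq/%ΔP ≈ 0.0291/-0.0741 ≈ -0.39.
|E| < 1: demand is inelastic over this range.

-0.39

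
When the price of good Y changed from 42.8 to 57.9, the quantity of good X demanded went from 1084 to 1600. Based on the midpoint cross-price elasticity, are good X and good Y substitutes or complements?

substitutes

%ΔQ_x = (1600 − 1084)/[(1084+1600)/2] = 516/1342 ≈ 0.3845.
%ΔP_y = (57.9 − 42.8)/[(42.8+57.9)/2] ≈ 0.2999.
E_xy = 0.3845/0.2999 ≈ 1.282.
E_xy > 0, so the goods are substitutes.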